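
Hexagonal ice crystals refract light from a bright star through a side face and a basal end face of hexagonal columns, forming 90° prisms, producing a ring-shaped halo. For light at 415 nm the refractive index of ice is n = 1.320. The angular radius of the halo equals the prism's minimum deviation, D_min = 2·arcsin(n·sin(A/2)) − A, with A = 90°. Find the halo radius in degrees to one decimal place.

47.9°

n·sin(A/2) = 1.320 × sin 45° = 1.320 × 0.7071 = 0.9334.
D_min = 2·arcsin(0.9334) − 90° = 2 × 68.968° − 90° = 47.936°.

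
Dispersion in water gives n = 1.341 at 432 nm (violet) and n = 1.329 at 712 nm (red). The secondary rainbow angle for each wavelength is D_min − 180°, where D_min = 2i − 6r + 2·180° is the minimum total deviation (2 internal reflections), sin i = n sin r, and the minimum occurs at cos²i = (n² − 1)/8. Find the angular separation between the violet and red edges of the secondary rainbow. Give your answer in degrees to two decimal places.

At 432 nm (n = 1.341): cos²i = 0.09979 → i = 71.586°, r = 45.034°, D_min = 232.966°, rainbow angle = 52.966°.
At 712 nm (n = 1.329): cos²i = 0.09578 → i = 71.972°, r = 45.685°, D_min = 229.837°, rainbow angle = 49.837°.
Angular width = |52.966° − 49.837°| = 3.129°.

3.13°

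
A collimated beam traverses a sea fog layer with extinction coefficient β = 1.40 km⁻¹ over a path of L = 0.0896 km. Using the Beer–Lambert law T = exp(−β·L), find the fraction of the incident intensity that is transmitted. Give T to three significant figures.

τ = β·L = 1.40 × 0.0896 = 0.1254.
T = exp(−0.1254) = 0.8821.

0.882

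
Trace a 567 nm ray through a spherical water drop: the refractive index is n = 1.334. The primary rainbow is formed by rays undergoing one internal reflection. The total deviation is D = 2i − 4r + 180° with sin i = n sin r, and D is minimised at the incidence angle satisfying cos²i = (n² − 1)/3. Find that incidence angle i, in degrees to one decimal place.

59.4°

cos²i = (1.334² − 1)/3 = (1.77956 − 1)/3 = 0.25985.
cos i = 0.50976, so i = 59.352°.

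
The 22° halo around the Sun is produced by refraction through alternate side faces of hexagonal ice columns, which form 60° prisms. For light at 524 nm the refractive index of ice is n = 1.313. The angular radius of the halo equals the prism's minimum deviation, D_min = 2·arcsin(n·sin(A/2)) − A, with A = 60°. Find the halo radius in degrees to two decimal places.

n·sin(A/2) = 1.313 × sin 30° = 1.313 × 0.5000 = 0.6565.
D_min = 2·arcsin(0.6565) − 60° = 2 × 41.033° − 60° = 22.067°.

22.07°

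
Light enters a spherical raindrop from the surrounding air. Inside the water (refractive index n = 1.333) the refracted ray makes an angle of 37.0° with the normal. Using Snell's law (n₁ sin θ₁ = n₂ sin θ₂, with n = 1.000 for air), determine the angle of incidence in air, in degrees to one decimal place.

53.3°

Snell: sin θ_i = n · sin θ_r = 1.333 × sin 37.0° = 1.333 × 0.6018 = 0.8022.
θ_i = arcsin(0.8022) = 53.34°.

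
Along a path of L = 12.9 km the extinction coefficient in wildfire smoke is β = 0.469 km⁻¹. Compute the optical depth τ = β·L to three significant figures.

6.05

τ = β·L = 0.469 × 12.9 = 6.0501.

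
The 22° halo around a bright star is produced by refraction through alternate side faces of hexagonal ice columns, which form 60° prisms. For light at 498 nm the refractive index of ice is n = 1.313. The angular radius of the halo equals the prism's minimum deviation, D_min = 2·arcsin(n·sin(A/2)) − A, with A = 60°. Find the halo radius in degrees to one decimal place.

n·sin(A/2) = 1.313 × sin 30° = 1.313 × 0.5000 = 0.6565.
D_min = 2·arcsin(0.6565) − 60° = 2 × 41.033° − 60° = 22.067°.

22.1°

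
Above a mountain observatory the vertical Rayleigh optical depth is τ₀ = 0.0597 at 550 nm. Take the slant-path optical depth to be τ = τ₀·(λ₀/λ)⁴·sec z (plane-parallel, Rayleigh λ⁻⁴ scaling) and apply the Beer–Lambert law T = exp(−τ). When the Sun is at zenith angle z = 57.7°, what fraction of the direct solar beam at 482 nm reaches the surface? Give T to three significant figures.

sec 57.7° = 1.8714.
τ = 0.0597 × (550/482)⁴ × 1.8714 = 0.0597 × 1.6954 × 1.8714 = 0.1894.
T = exp(−0.1894) = 0.8274.

0.827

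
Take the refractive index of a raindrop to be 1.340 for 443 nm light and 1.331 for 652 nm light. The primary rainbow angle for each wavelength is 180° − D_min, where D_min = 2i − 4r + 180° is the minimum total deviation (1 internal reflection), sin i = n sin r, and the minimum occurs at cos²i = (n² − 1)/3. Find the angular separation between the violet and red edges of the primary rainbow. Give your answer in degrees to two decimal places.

At 443 nm (n = 1.340): cos²i = 0.26520 → i = 59.004°, r = 39.770°, D_min = 138.929°, rainbow angle = 41.071°.
At 652 nm (n = 1.331): cos²i = 0.25719 → i = 59.527°, r = 40.356°, D_min = 137.630°, rainbow angle = 42.370°.
Angular width = |41.071° − 42.370°| = 1.299°.

1.30°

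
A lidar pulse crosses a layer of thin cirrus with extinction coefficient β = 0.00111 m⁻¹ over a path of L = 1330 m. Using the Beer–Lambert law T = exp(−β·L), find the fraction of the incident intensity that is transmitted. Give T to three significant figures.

τ = β·L = 0.00111 × 1330 = 1.4763.
T = exp(−1.4763) = 0.2285.

0.228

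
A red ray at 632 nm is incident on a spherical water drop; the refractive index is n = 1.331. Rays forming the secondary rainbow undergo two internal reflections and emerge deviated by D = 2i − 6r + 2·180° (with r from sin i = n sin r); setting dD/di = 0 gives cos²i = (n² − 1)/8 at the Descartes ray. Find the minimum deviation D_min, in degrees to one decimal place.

cos²i = (1.77156 − 1)/8 = 0.09645; i = arccos(0.31056) = 71.907°.
sin r = sin 71.907°/1.331 = 0.71417; r = 45.575°.
D_min = 2·71.907° − 6·45.575° + 360° = 230.365°.

230.4°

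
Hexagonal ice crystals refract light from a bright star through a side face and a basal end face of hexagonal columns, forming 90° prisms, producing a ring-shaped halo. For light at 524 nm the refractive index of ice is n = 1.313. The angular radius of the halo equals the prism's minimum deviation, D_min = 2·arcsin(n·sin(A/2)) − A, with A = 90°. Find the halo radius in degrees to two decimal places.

46.38°

n·sin(A/2) = 1.313 × sin 45° = 1.313 × 0.7071 = 0.9284.
D_min = 2·arcsin(0.9284) − 90° = 2 × 68.192° − 90° = 46.383°.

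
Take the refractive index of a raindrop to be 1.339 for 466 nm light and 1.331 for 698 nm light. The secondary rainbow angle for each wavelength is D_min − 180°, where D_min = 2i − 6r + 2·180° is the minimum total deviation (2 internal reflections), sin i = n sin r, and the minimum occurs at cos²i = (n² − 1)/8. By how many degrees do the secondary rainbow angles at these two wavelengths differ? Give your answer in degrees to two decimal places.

At 466 nm (n = 1.339): cos²i = 0.09912 → i = 71.650°, r = 45.141°, D_min = 232.451°, rainbow angle = 52.451°.
At 698 nm (n = 1.331): cos²i = 0.09645 → i = 71.907°, r = 45.575°, D_min = 230.365°, rainbow angle = 50.365°.
Angular width = |52.451° − 50.365°| = 2.086°.

2.09°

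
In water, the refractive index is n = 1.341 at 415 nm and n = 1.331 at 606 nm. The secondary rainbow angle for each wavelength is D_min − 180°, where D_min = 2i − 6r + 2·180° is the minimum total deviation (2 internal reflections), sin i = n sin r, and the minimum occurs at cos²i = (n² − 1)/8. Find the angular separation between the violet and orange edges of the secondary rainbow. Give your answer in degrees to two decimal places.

At 415 nm (n = 1.341): cos²i = 0.09979 → i = 71.586°, r = 45.034°, D_min = 232.966°, rainbow angle = 52.966°.
At 606 nm (n = 1.331): cos²i = 0.09645 → i = 71.907°, r = 45.575°, D_min = 230.365°, rainbow angle = 50.365°.
Angular width = |52.966° − 50.365°| = 2.601°.

2.60°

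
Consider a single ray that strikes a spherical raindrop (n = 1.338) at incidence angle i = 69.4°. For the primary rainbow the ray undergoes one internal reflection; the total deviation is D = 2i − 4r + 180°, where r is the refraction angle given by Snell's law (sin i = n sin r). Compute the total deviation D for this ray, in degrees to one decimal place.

sin r = sin 69.4° / 1.338 = 0.9361/1.338 = 0.6996; r = 44.39°.
D = 2·69.4° − 4·44.39° + 180° = 138.80° − 177.58° + 180° = 141.22°.

141.2°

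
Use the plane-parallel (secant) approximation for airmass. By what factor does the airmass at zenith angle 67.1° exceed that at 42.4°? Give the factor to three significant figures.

X(67.1°)/X(42.4°) = sec 67.1° / sec 42.4° = cos 42.4° / cos 67.1° = 0.7385/0.3891 = 1.8977.

1.90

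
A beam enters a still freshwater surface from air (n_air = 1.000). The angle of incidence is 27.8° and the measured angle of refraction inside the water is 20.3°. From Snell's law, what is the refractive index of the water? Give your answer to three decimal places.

1.344

n = sin θ_i / sin θ_r = sin 27.8° / sin 20.3° = 0.4664 / 0.3469 = 1.3443.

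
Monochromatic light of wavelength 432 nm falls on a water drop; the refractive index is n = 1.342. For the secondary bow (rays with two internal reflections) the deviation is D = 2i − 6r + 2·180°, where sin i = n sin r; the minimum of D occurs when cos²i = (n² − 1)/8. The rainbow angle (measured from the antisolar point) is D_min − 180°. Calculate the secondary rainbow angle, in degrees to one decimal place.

53.2°

cos²i = (1.80096 − 1)/8 = 0.10012; i = arccos(0.31642) = 71.554°.
sin r = sin 71.554°/1.342 = 0.70687; r = 44.981°.
D_min = 2·71.554° − 6·44.981° + 360° = 233.222°.
Rainbow angle = D_min − 180° = 53.222°.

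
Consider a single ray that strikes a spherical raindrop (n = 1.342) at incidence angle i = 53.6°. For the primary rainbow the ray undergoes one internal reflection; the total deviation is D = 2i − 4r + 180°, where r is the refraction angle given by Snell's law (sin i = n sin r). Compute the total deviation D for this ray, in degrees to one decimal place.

sin r = sin 53.6° / 1.342 = 0.8049/1.342 = 0.5998; r = 36.85°.
D = 2·53.6° − 4·36.85° + 180° = 107.20° − 147.41° + 180° = 139.79°.

139.8°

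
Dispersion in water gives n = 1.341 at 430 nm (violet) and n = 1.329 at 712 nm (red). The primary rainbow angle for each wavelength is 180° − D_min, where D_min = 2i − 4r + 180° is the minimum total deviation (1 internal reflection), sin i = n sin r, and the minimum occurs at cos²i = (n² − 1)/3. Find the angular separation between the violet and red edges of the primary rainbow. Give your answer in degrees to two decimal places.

1.73°

At 430 nm (n = 1.341): cos²i = 0.26609 → i = 58.946°, r = 39.705°, D_min = 139.071°, rainbow angle = 40.929°.
At 712 nm (n = 1.329): cos²i = 0.25541 → i = 59.643°, r = 40.487°, D_min = 137.337°, rainbow angle = 42.663°.
Angular width = |40.929° − 42.663°| = 1.735°.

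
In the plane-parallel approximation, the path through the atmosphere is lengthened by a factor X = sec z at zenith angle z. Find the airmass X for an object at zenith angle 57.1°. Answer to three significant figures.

1.84

X = sec z = 1/cos 57.1° = 1/0.5432 = 1.8410.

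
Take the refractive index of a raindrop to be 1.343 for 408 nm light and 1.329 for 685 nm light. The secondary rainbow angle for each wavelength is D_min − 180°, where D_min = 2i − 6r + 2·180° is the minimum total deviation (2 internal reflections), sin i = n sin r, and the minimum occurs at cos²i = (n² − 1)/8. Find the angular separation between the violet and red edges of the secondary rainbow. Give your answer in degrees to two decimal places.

At 408 nm (n = 1.343): cos²i = 0.10046 → i = 71.522°, r = 44.928°, D_min = 233.478°, rainbow angle = 53.478°.
At 685 nm (n = 1.329): cos²i = 0.09578 → i = 71.972°, r = 45.685°, D_min = 229.837°, rainbow angle = 49.837°.
Angular width = |53.478° − 49.837°| = 3.641°.

3.64°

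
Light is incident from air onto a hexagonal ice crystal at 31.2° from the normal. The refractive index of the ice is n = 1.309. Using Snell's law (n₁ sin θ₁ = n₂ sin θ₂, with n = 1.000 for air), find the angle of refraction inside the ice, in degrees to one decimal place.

Snell: sin θ_r = sin θ_i / n = sin 31.2° / 1.309 = 0.5180 / 1.309 = 0.3957.
θ_r = arcsin(0.3957) = 23.31°.

23.3°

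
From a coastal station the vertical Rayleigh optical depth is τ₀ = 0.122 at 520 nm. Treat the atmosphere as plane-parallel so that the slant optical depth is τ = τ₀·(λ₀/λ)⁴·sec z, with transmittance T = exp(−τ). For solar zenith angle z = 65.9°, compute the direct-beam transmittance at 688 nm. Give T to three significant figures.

sec 65.9° = 2.4490.
τ = 0.122 × (520/688)⁴ × 2.4490 = 0.122 × 0.3263 × 2.4490 = 0.0975.
T = exp(−0.0975) = 0.9071.

0.907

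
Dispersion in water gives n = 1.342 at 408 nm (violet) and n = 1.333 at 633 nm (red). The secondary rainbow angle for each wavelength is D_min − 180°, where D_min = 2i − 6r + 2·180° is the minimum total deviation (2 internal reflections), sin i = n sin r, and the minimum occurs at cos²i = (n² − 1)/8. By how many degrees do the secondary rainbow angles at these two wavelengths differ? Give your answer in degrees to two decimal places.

At 408 nm (n = 1.342): cos²i = 0.10012 → i = 71.554°, r = 44.981°, D_min = 233.222°, rainbow angle = 53.222°.
At 633 nm (n = 1.333): cos²i = 0.09711 → i = 71.843°, r = 45.466°, D_min = 230.891°, rainbow angle = 50.891°.
Angular width = |53.222° − 50.891°| = 2.331°.

2.33°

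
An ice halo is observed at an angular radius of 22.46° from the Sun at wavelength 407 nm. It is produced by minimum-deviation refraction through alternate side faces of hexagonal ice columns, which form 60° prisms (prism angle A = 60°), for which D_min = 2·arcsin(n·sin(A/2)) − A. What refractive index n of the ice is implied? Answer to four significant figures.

1.318

Rearranging: n = sin((D_min + A)/2) / sin(A/2).
(D_min + A)/2 = (22.46° + 60°)/2 = 41.230°.
n = sin 41.230° / sin 30° = 0.6591 / 0.5000 = 1.3182.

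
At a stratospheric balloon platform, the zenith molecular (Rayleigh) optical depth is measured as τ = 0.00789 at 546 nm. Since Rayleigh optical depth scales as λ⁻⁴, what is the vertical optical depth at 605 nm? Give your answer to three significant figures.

τ(605 nm) = τ(546 nm) × (546/605)⁴ = 0.00789 × (0.9025)⁴ = 0.00789 × 0.6634 = 0.0052.

0.00523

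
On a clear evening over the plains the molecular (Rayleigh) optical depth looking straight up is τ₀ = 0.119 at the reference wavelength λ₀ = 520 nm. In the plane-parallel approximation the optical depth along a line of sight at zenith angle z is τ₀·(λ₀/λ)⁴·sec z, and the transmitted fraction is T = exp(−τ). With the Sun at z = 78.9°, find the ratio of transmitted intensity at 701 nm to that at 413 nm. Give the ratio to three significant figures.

3.92

Airmass: sec 78.9° = 5.1942.
τ(701 nm) = 0.119 × (520/701)⁴ × 5.1942 = 0.119 × 0.3028 × 5.1942 = 0.1872.
τ(413 nm) = 0.119 × (520/413)⁴ × 5.1942 = 0.119 × 2.5131 × 5.1942 = 1.5534.
T(701)/T(413) = exp(τ_B − τ_A) = exp(1.3662) = 3.9205.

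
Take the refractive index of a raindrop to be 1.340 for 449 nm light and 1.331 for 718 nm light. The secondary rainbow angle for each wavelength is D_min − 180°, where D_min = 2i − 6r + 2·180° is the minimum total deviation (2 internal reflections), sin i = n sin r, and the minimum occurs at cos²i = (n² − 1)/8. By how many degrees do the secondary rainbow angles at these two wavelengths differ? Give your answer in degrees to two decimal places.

2.34°

At 449 nm (n = 1.340): cos²i = 0.09945 → i = 71.618°, r = 45.088°, D_min = 232.709°, rainbow angle = 52.709°.
At 718 nm (n = 1.331): cos²i = 0.09645 → i = 71.907°, r = 45.575°, D_min = 230.365°, rainbow angle = 50.365°.
Angular width = |52.709° − 50.365°| = 2.344°.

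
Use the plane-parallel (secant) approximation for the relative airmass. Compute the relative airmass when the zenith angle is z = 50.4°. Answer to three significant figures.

X = sec z = 1/cos 50.4° = 1/0.6374 = 1.5688.

1.57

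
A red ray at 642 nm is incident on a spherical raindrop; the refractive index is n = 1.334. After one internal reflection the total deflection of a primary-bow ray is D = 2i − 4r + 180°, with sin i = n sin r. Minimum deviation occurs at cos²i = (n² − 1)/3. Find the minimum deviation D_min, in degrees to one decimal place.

138.1°

cos²i = (1.77956 − 1)/3 = 0.25985; i = arccos(0.50976) = 59.352°.
sin r = sin 59.352°/1.334 = 0.64492; r = 40.159°.
D_min = 2·59.352° − 4·40.159° + 180° = 138.067°.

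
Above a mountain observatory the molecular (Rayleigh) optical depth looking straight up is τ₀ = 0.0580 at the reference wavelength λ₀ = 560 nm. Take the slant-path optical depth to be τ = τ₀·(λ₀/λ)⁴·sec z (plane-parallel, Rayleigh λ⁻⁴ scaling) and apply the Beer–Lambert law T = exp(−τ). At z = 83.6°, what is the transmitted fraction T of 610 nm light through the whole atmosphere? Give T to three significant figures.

sec 83.6° = 8.9711.
τ = 0.0580 × (560/610)⁴ × 8.9711 = 0.0580 × 0.7103 × 8.9711 = 0.3696.
T = exp(−0.3696) = 0.6910.

0.691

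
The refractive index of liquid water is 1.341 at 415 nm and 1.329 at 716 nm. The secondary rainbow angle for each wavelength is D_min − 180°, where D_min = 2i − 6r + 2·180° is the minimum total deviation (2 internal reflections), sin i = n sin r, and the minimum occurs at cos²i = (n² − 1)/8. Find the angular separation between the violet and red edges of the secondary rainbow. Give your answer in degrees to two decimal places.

At 415 nm (n = 1.341): cos²i = 0.09979 → i = 71.586°, r = 45.034°, D_min = 232.966°, rainbow angle = 52.966°.
At 716 nm (n = 1.329): cos²i = 0.09578 → i = 71.972°, r = 45.685°, D_min = 229.837°, rainbow angle = 49.837°.
Angular width = |52.966° − 49.837°| = 3.129°.

3.13°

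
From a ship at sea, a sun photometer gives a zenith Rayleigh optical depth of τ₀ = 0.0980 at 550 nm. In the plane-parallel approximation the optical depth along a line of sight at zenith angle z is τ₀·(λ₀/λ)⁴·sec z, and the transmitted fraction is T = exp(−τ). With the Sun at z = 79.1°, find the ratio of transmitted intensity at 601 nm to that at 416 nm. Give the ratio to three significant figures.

3.39

Airmass: sec 79.1° = 5.2883.
τ(601 nm) = 0.0980 × (550/601)⁴ × 5.2883 = 0.0980 × 0.7014 × 5.2883 = 0.3635.
τ(416 nm) = 0.0980 × (550/416)⁴ × 5.2883 = 0.0980 × 3.0555 × 5.2883 = 1.5835.
T(601)/T(416) = exp(τ_B − τ_A) = exp(1.2200) = 3.3873.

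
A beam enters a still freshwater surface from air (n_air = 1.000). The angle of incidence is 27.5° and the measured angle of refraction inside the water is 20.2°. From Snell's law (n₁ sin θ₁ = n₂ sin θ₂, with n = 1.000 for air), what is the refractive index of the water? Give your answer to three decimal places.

n = sin θ_i / sin θ_r = sin 27.5° / sin 20.2° = 0.4617 / 0.3453 = 1.3372.

1.337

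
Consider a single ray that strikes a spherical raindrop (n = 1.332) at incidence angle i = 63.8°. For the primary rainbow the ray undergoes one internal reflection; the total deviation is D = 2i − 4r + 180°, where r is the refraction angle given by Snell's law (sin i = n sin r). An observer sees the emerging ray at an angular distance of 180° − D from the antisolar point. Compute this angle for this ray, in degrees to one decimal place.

41.8°

sin r = sin 63.8° / 1.332 = 0.8973/1.332 = 0.6736; r = 42.35°.
D = 2·63.8° − 4·42.35° + 180° = 127.60° − 169.39° + 180° = 138.21°.
Angle from antisolar point = 180° − D = 41.79°.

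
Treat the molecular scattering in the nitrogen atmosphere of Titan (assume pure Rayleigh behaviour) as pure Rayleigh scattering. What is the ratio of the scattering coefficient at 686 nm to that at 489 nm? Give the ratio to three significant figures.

Rayleigh scattering ∝ λ⁻⁴, so the ratio of coefficients is the inverse fourth power of the wavelength ratio.
σ(686)/σ(489) = (489/686)⁴ = (0.7128)⁴ = 0.2582.

0.258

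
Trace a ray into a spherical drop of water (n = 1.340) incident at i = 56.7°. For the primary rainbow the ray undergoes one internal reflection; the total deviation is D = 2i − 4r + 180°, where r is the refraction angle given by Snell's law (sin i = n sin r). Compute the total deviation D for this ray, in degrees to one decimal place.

139.0°

sin r = sin 56.7° / 1.340 = 0.8358/1.340 = 0.6237; r = 38.59°.
D = 2·56.7° − 4·38.59° + 180° = 113.40° − 154.36° + 180° = 139.04°.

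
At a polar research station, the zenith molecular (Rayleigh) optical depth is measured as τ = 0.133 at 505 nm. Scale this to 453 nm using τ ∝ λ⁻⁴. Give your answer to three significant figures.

τ(453 nm) = τ(505 nm) × (505/453)⁴ = 0.133 × (1.1148)⁴ = 0.133 × 1.5444 = 0.2054.

0.205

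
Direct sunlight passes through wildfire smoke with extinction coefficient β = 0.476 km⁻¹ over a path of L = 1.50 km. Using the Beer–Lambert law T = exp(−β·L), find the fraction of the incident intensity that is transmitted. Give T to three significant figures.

0.490

τ = β·L = 0.476 × 1.50 = 0.7140.
T = exp(−0.7140) = 0.4897.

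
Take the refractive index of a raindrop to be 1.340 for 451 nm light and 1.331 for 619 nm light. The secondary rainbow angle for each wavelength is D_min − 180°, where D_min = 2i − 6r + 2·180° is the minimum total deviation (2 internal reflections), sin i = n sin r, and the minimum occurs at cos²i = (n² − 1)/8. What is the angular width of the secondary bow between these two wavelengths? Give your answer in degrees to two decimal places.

At 451 nm (n = 1.340): cos²i = 0.09945 → i = 71.618°, r = 45.088°, D_min = 232.709°, rainbow angle = 52.709°.
At 619 nm (n = 1.331): cos²i = 0.09645 → i = 71.907°, r = 45.575°, D_min = 230.365°, rainbow angle = 50.365°.
Angular width = |52.709° − 50.365°| = 2.344°.

2.34°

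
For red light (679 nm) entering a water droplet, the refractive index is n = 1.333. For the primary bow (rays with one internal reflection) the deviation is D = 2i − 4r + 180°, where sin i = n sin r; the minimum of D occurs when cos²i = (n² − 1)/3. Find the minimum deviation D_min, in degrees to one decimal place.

cos²i = (1.77689 − 1)/3 = 0.25896; i = arccos(0.50888) = 59.410°.
sin r = sin 59.410°/1.333 = 0.64579; r = 40.225°.
D_min = 2·59.410° − 4·40.225° + 180° = 137.922°.

137.9°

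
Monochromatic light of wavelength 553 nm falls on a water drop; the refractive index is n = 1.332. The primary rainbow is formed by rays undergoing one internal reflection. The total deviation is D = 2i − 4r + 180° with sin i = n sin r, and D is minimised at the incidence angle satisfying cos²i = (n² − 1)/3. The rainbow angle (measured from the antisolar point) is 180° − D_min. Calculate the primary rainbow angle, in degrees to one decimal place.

cos²i = (1.77422 − 1)/3 = 0.25807; i = arccos(0.50801) = 59.469°.
sin r = sin 59.469°/1.332 = 0.64666; r = 40.290°.
D_min = 2·59.469° − 4·40.290° + 180° = 137.776°.
Rainbow angle = 180° − D_min = 42.224°.

42.2°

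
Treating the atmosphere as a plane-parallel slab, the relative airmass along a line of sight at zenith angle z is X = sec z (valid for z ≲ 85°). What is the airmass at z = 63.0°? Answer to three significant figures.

2.20

X = sec z = 1/cos 63.0° = 1/0.4540 = 2.2027.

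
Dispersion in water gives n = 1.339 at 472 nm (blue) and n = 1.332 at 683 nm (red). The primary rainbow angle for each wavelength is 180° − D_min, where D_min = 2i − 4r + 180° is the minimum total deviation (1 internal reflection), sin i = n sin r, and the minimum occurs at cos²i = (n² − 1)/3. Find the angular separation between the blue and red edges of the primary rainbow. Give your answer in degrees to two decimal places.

1.01°

At 472 nm (n = 1.339): cos²i = 0.26431 → i = 59.062°, r = 39.834°, D_min = 138.786°, rainbow angle = 41.214°.
At 683 nm (n = 1.332): cos²i = 0.25807 → i = 59.469°, r = 40.290°, D_min = 137.776°, rainbow angle = 42.224°.
Angular width = |41.214° − 42.224°| = 1.010°.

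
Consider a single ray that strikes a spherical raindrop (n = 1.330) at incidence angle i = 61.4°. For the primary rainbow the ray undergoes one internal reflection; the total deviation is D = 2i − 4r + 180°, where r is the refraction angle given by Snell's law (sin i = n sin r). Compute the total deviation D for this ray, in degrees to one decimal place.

sin r = sin 61.4° / 1.330 = 0.8780/1.330 = 0.6601; r = 41.31°.
D = 2·61.4° − 4·41.31° + 180° = 122.80° − 165.24° + 180° = 137.56°.

137.6°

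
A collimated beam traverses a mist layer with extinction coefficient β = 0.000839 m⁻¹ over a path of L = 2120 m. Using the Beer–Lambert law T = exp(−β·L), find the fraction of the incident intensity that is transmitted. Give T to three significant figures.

0.169

τ = β·L = 0.000839 × 2120 = 1.7787.
T = exp(−1.7787) = 0.1689.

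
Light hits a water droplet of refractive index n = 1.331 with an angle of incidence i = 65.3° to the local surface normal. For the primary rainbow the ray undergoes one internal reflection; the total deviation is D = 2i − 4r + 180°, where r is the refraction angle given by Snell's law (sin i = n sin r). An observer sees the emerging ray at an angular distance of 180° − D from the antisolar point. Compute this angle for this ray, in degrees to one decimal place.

41.6°

sin r = sin 65.3° / 1.331 = 0.9085/1.331 = 0.6826; r = 43.05°.
D = 2·65.3° − 4·43.05° + 180° = 130.60° − 172.18° + 180° = 138.42°.
Angle from antisolar point = 180° − D = 41.58°.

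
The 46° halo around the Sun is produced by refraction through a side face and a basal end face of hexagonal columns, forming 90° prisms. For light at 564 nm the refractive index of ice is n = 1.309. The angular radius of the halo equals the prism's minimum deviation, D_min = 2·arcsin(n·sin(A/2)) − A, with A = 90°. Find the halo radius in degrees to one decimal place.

n·sin(A/2) = 1.309 × sin 45° = 1.309 × 0.7071 = 0.9256.
D_min = 2·arcsin(0.9256) − 90° = 2 × 67.759° − 90° = 45.519°.

45.5°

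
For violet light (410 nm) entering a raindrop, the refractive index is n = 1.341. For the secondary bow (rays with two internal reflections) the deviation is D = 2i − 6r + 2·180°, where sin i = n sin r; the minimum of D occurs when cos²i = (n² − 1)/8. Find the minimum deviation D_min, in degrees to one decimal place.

cos²i = (1.79828 − 1)/8 = 0.09979; i = arccos(0.31589) = 71.586°.
sin r = sin 71.586°/1.341 = 0.70753; r = 45.034°.
D_min = 2·71.586° − 6·45.034° + 360° = 232.966°.

233.0°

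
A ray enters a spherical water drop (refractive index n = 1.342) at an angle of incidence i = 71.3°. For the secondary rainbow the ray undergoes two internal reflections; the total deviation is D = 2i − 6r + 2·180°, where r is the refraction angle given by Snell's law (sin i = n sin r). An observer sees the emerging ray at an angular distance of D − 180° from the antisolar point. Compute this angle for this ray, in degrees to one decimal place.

sin r = sin 71.3° / 1.342 = 0.9472/1.342 = 0.7058; r = 44.90°.
D = 2·71.3° − 6·44.90° + 2·180° = 142.60° − 269.37° + 360° = 233.23°.
Angle from antisolar point = D − 180° = 53.23°.

53.2°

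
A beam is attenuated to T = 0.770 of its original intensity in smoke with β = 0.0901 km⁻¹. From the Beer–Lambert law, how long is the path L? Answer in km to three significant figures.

2.90 km

Beer–Lambert: T = exp(−βL) ⇒ L = −ln(T)/β = −ln(0.770)/0.0901 = 0.2614/0.0901 = 2.901 km.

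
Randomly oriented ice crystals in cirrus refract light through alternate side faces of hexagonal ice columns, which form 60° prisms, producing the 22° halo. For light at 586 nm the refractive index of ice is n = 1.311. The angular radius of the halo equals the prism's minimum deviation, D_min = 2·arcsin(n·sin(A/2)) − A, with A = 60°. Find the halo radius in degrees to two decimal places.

21.92°

n·sin(A/2) = 1.311 × sin 30° = 1.311 × 0.5000 = 0.6555.
D_min = 2·arcsin(0.6555) − 60° = 2 × 40.958° − 60° = 21.915°.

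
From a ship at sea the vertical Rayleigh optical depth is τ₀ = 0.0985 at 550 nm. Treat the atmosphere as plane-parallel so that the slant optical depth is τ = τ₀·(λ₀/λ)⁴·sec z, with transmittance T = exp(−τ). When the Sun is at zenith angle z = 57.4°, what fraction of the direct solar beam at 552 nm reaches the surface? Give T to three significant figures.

sec 57.4° = 1.8561.
τ = 0.0985 × (550/552)⁴ × 1.8561 = 0.0985 × 0.9856 × 1.8561 = 0.1802.
T = exp(−0.1802) = 0.8351.

0.835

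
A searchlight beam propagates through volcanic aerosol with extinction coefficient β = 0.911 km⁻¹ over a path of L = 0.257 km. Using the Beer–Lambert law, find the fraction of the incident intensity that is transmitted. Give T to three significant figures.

τ = β·L = 0.911 × 0.257 = 0.2341.
T = exp(−0.2341) = 0.7913.

0.791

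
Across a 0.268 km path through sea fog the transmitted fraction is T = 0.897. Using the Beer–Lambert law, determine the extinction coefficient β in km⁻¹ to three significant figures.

0.406 km⁻¹

Beer–Lambert: T = exp(−βL) ⇒ β = −ln(T)/L = −ln(0.897)/0.268 = 0.1087/0.268 = 0.4056 km⁻¹.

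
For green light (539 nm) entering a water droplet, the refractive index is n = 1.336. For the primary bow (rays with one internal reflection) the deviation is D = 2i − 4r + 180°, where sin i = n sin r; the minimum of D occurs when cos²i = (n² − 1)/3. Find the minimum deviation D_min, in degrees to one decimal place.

cos²i = (1.78490 − 1)/3 = 0.26163; i = arccos(0.51150) = 59.236°.
sin r = sin 59.236°/1.336 = 0.64318; r = 40.029°.
D_min = 2·59.236° − 4·40.029° + 180° = 138.356°.

138.4°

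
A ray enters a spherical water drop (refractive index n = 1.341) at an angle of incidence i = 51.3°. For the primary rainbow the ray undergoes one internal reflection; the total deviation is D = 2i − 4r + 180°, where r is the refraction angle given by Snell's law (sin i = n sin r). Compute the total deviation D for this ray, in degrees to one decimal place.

sin r = sin 51.3° / 1.341 = 0.7804/1.341 = 0.5820; r = 35.59°.
D = 2·51.3° − 4·35.59° + 180° = 102.60° − 142.36° + 180° = 140.24°.

140.2°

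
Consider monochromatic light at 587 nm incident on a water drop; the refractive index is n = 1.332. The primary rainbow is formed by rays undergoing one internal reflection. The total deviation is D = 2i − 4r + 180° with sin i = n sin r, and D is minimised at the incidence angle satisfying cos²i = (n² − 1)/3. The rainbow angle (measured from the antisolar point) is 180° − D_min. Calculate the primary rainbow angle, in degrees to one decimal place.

cos²i = (1.77422 − 1)/3 = 0.25807; i = arccos(0.50801) = 59.469°.
sin r = sin 59.469°/1.332 = 0.64666; r = 40.290°.
D_min = 2·59.469° − 4·40.290° + 180° = 137.776°.
Rainbow angle = 180° − D_min = 42.224°.

42.2°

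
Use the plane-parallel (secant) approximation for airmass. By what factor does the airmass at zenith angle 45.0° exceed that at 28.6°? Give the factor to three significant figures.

X(45.0°)/X(28.6°) = sec 45.0° / sec 28.6° = cos 28.6° / cos 45.0° = 0.8780/0.7071 = 1.2417.

1.24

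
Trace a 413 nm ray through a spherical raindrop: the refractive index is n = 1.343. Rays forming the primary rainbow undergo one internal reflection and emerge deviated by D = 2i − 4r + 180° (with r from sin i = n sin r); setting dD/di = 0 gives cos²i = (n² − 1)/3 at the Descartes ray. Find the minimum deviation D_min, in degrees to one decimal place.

139.4°

cos²i = (1.80365 − 1)/3 = 0.26788; i = arccos(0.51757) = 58.830°.
sin r = sin 58.830°/1.343 = 0.63711; r = 39.577°.
D_min = 2·58.830° − 4·39.577° + 180° = 139.354°.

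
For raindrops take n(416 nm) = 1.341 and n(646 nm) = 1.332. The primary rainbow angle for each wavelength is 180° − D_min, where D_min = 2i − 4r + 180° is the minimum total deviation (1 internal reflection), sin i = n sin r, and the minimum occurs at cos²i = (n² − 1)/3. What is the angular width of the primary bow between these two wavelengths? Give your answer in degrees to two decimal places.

At 416 nm (n = 1.341): cos²i = 0.26609 → i = 58.946°, r = 39.705°, D_min = 139.071°, rainbow angle = 40.929°.
At 646 nm (n = 1.332): cos²i = 0.25807 → i = 59.469°, r = 40.290°, D_min = 137.776°, rainbow angle = 42.224°.
Angular width = |40.929° − 42.224°| = 1.295°.

1.29°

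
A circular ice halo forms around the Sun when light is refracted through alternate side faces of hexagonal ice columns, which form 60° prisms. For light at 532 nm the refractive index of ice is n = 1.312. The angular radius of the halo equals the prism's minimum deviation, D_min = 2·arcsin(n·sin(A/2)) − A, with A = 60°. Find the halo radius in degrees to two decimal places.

21.99°

n·sin(A/2) = 1.312 × sin 30° = 1.312 × 0.5000 = 0.6560.
D_min = 2·arcsin(0.6560) − 60° = 2 × 40.996° − 60° = 21.991°.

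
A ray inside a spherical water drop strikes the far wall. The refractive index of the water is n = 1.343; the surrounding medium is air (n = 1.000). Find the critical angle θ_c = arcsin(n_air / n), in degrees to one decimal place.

sin θ_c = n_air / n = 1.000 / 1.343 = 0.7446.
θ_c = arcsin(0.7446) = 48.12°.

48.1°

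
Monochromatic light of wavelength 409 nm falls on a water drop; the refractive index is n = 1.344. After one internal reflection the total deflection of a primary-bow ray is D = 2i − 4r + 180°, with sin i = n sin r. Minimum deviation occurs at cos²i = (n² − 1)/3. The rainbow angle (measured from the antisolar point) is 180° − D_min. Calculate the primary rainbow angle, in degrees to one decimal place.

40.5°

cos²i = (1.80634 − 1)/3 = 0.26878; i = arccos(0.51844) = 58.772°.
sin r = sin 58.772°/1.344 = 0.63625; r = 39.512°.
D_min = 2·58.772° − 4·39.512° + 180° = 139.495°.
Rainbow angle = 180° − D_min = 40.505°.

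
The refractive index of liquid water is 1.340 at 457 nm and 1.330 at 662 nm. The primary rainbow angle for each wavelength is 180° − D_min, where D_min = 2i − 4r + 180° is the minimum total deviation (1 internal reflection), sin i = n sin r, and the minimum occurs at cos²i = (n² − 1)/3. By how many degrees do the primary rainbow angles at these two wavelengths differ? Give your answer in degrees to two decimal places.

At 457 nm (n = 1.340): cos²i = 0.26520 → i = 59.004°, r = 39.770°, D_min = 138.929°, rainbow angle = 41.071°.
At 662 nm (n = 1.330): cos²i = 0.25630 → i = 59.585°, r = 40.422°, D_min = 137.484°, rainbow angle = 42.516°.
Angular width = |41.071° − 42.516°| = 1.445°.

1.45°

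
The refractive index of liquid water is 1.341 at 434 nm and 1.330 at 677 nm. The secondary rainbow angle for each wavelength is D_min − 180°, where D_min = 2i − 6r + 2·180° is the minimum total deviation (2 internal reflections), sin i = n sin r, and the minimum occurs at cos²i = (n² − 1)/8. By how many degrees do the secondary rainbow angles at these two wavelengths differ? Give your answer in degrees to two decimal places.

At 434 nm (n = 1.341): cos²i = 0.09979 → i = 71.586°, r = 45.034°, D_min = 232.966°, rainbow angle = 52.966°.
At 677 nm (n = 1.330): cos²i = 0.09611 → i = 71.940°, r = 45.630°, D_min = 230.101°, rainbow angle = 50.101°.
Angular width = |52.966° − 50.101°| = 2.865°.

2.86°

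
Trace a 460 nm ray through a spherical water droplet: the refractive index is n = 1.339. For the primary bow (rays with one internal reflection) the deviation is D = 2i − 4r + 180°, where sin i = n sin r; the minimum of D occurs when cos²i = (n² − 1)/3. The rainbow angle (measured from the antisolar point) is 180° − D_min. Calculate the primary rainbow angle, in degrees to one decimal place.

41.2°

cos²i = (1.79292 − 1)/3 = 0.26431; i = arccos(0.51411) = 59.062°.
sin r = sin 59.062°/1.339 = 0.64057; r = 39.834°.
D_min = 2·59.062° − 4·39.834° + 180° = 138.786°.
Rainbow angle = 180° − D_min = 41.214°.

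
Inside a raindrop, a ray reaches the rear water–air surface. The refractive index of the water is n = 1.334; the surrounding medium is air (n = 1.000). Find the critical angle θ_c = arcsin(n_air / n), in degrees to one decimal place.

sin θ_c = n_air / n = 1.000 / 1.334 = 0.7496.
θ_c = arcsin(0.7496) = 48.56°.

48.6°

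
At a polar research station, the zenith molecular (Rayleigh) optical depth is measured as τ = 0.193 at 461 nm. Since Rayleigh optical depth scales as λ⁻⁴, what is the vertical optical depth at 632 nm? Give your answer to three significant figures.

0.0546

τ(632 nm) = τ(461 nm) × (461/632)⁴ = 0.193 × (0.7294)⁴ = 0.193 × 0.2831 = 0.0546.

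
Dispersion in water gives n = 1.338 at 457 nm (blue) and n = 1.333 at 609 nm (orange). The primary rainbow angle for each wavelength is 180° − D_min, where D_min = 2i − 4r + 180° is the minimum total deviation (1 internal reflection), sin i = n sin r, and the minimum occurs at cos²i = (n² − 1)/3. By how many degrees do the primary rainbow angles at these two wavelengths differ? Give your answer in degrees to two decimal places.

0.72°

At 457 nm (n = 1.338): cos²i = 0.26341 → i = 59.120°, r = 39.899°, D_min = 138.643°, rainbow angle = 41.357°.
At 609 nm (n = 1.333): cos²i = 0.25896 → i = 59.410°, r = 40.225°, D_min = 137.922°, rainbow angle = 42.078°.
Angular width = |41.357° − 42.078°| = 0.722°.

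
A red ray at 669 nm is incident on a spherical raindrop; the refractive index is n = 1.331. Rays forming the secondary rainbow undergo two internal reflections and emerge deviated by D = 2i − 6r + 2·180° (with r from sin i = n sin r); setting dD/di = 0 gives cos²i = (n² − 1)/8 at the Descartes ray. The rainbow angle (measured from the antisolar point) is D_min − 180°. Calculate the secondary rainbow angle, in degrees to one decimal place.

50.4°

cos²i = (1.77156 − 1)/8 = 0.09645; i = arccos(0.31056) = 71.907°.
sin r = sin 71.907°/1.331 = 0.71417; r = 45.575°.
D_min = 2·71.907° − 6·45.575° + 360° = 230.365°.
Rainbow angle = D_min − 180° = 50.365°.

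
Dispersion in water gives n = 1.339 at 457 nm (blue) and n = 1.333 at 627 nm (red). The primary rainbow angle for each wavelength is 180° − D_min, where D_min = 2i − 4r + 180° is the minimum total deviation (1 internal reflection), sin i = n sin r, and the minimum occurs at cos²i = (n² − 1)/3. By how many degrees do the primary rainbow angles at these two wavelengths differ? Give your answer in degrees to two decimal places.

0.86°

At 457 nm (n = 1.339): cos²i = 0.26431 → i = 59.062°, r = 39.834°, D_min = 138.786°, rainbow angle = 41.214°.
At 627 nm (n = 1.333): cos²i = 0.25896 → i = 59.410°, r = 40.225°, D_min = 137.922°, rainbow angle = 42.078°.
Angular width = |41.214° − 42.078°| = 0.865°.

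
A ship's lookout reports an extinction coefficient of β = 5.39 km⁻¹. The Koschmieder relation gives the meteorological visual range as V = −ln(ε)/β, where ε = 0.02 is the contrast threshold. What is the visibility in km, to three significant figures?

0.726 km

V = −ln(0.02) / 5.39 = 3.912 / 5.39 = 0.7258 km.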